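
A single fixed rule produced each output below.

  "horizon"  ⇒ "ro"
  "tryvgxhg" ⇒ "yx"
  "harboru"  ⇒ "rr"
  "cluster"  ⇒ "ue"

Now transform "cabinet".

What's happening: keep one character in every 3, starting at position 3 (positions 3rd, 6th, 9th, ...).
For "cabinet" the result is "be".

be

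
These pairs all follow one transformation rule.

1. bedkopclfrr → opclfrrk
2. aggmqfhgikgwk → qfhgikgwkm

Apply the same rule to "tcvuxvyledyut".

Each output is the input with this applied: delete the first 3 characters, then move the first character to the end.
"tcvuxvyledyut" → "uxvyledyut" → "xvyledyutu".

xvyledyutu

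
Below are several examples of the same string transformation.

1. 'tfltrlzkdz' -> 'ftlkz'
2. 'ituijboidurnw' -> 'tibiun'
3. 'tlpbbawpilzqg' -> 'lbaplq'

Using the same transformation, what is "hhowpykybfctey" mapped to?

hwyyfty

The rule is to keep every other character starting from the second (positions 2nd, 4th, 6th, ...).
On "hhowpykybfctey" that produces "hwyyfty".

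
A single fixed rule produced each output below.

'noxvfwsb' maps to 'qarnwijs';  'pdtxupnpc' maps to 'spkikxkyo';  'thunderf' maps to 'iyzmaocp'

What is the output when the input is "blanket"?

Looking at the pairs, the operation is to shift every letter 5 places backward in the alphabet (wrapping around), then move the first 3 characters to the end (rotate left by 3).
Working it through for "blanket": intermediate "wgvifzo", final "ifzowgv".

ifzowgv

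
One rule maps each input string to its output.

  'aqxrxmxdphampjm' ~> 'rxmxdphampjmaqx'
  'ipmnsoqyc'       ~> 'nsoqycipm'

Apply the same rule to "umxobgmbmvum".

Rule — move the first 3 characters to the end (rotate left by 3).
On "umxobgmbmvum" that produces "obgmbmvumumx".

obgmbmvumumx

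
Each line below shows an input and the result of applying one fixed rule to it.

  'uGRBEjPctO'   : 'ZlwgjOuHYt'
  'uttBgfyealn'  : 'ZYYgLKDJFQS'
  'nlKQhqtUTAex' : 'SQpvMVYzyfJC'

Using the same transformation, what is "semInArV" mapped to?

XJRnSfWa

Rule — flip the case of every letter, then shift every letter 5 places forward in the alphabet (wrapping around).
Applying both steps to "semInArV": "SEMiNaRv", then "XJRnSfWa".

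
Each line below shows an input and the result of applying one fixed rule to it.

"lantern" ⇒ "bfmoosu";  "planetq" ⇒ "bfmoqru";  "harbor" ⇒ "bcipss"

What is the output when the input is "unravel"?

Rule — shift every letter 1 place forward in the alphabet (wrapping around), then sort the characters into alphabetical order.
Starting from "unravel": after the first operation, "vosbwfm"; after the second, "bfmosvw".

bfmosvw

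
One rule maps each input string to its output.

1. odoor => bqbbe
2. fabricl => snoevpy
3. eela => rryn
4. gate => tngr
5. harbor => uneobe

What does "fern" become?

What's happening: shift every letter 13 places forward in the alphabet (wrapping around) — i.e. ROT13.
So "fern" becomes "srea".

srea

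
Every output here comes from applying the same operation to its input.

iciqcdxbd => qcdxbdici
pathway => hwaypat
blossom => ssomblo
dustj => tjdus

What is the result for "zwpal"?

Each output is the input with this applied: move the first 3 characters to the end (rotate left by 3).
On "zwpal" that produces "alzwp".

alzwp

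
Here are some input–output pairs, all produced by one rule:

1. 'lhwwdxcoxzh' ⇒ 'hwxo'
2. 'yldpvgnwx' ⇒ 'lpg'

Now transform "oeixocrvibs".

excv

In each case the input is transformed by: delete the last 2 characters, then keep every other character starting from the second (positions 2nd, 4th, 6th, ...).
"oeixocrvibs" → "oeixocrvi" → "excv".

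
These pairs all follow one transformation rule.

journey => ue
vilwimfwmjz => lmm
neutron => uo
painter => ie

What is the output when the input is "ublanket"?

lk

The transformation: keep one character in every 3, starting at position 3 (positions 3rd, 6th, 9th, ...).
Applying that to "ublanket" gives "lk".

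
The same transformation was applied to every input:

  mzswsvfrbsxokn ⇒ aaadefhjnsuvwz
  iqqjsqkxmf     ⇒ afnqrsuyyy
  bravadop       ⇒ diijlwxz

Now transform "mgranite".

bimoquvz

Rule — shift every letter 8 places forward in the alphabet (wrapping around), then sort the characters into alphabetical order.
So "mgranite" becomes "bimoquvz".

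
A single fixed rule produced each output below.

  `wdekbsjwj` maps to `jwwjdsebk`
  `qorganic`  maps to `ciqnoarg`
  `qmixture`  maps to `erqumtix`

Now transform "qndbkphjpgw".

Rule — move the last character to the front, then take characters alternately from the front and the back (1st, last, 2nd, 2nd-last, ...).
Doing the same to "qndbkphjpgw": "wgqpnjdhbpk".

wgqpnjdhbpk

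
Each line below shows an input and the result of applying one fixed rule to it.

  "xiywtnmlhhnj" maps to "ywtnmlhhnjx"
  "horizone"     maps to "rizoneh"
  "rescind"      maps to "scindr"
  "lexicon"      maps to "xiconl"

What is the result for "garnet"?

rnetg

Each output is the input with this applied: move the first character to the end, then delete the first character.
Applying both steps to "garnet": "arnetg", then "rnetg".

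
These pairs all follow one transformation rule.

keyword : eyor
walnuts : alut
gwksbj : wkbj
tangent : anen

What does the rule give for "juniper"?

What's happening: double every character, then keep one character in every 3, starting at position 3 (positions 3rd, 6th, 9th, ...).
For "juniper", step one produces "jjuunniippeerr"; step two turns that into "unpe".

unpe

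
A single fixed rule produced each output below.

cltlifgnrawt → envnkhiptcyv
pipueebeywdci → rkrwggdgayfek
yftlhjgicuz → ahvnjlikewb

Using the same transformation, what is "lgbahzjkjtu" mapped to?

nidcjblmlvw

The transformation: shift every letter 2 places forward in the alphabet (wrapping around).
"lgbahzjkjtu" → "nidcjblmlvw".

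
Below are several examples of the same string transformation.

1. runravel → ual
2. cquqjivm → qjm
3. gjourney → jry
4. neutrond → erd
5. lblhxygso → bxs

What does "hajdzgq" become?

az

The pattern: keep one character in every 3, starting at position 2 (positions 2nd, 5th, 8th, ...).
For "hajdzgq" the result is "az".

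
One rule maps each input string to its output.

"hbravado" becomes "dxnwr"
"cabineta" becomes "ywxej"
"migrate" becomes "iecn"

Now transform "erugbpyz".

The pattern: delete the last 3 characters, then shift every letter 4 places backward in the alphabet (wrapping around).
Applying both steps to "erugbpyz": "erugb", then "anqcx".
(Check on "migrate": → "migr" → "iecn" ✓)

anqcx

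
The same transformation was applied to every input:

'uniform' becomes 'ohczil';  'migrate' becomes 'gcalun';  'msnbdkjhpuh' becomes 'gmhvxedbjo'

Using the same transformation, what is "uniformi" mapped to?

Each output is the input with this applied: shift every letter 6 places backward in the alphabet (wrapping around), then delete the last character.
For "uniformi", step one produces "ohczilgc"; step two turns that into "ohczilg".

ohczilg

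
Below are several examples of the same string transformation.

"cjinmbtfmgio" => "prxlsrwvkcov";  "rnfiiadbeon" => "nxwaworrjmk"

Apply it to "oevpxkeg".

tnpxneyg

In each case the input is transformed by: shift every letter 9 places forward in the alphabet (wrapping around), then move the last 3 characters to the front (rotate right by 3).
"oevpxkeg" → "xneygtnp" → "tnpxneyg".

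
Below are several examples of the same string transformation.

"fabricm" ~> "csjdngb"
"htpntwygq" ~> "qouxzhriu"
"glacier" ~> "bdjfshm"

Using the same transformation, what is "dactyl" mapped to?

duzmeb

The rule is to shift every letter 1 place forward in the alphabet (wrapping around), then move the first 2 characters to the end (rotate left by 2).
On "dactyl": the first step gives "ebduzm", and the second then gives "duzmeb".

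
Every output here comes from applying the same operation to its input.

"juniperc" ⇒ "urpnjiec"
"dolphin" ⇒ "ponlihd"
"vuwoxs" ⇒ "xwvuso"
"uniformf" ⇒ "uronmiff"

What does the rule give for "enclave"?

vnleeca

The pattern: sort the characters into reverse alphabetical order.
Applying that to "enclave" gives "vnleeca".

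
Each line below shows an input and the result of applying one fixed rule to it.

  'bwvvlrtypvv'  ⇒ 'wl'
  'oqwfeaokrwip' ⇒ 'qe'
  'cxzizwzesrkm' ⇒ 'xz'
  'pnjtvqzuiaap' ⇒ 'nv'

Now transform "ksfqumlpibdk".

The transformation: keep one character in every 3, starting at position 2 (positions 2nd, 5th, 8th, ...), then delete the last 2 characters.
For "ksfqumlpibdk", step one produces "supd"; step two turns that into "su".

su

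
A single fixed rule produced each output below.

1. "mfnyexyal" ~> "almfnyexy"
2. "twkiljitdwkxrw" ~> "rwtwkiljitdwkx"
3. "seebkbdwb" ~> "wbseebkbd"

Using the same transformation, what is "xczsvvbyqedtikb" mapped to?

The transformation: move the last 2 characters to the front (rotate right by 2).
For "xczsvvbyqedtikb" the result is "kbxczsvvbyqedti".

kbxczsvvbyqedti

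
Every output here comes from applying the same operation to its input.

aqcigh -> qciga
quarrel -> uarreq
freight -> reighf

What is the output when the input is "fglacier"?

The transformation: swap the first and last characters, then delete the first character.
Working it through for "fglacier": intermediate "rglacief", final "glacief".

glacief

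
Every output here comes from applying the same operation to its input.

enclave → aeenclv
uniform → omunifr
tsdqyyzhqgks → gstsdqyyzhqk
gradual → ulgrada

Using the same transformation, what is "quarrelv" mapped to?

evquarrl

The pattern: move the last 2 characters to the front (rotate right by 2), then swap the first and last characters.
"quarrelv" → "evquarrl".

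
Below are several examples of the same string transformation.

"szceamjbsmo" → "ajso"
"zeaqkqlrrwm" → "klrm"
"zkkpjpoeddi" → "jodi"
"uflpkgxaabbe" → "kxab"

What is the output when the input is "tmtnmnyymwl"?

myml

The pattern: keep every other character starting from the first (positions 1st, 3rd, 5th, ...), then keep only the last 4 characters.
"tmtnmnyymwl" → "myml".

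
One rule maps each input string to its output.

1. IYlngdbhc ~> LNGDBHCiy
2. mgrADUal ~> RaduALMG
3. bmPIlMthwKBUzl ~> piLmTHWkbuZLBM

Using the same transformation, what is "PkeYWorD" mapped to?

Rule — move the first 2 characters to the end (rotate left by 2), then flip the case of every letter.
For "PkeYWorD" the result is "EywORdpK".
(Check on "IYlngdbhc": → "lngdbhcIY" → "LNGDBHCiy" ✓)

EywORdpK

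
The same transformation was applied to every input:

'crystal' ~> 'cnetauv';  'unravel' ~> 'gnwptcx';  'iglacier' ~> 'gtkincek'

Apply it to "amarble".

ngcoctd

Each output is the input with this applied: move the last 2 characters to the front (rotate right by 2), then shift every letter 2 places forward in the alphabet (wrapping around).
For "amarble", step one produces "leamarb"; step two turns that into "ngcoctd".
(Check on "unravel": → "elunrav" → "gnwptcx" ✓)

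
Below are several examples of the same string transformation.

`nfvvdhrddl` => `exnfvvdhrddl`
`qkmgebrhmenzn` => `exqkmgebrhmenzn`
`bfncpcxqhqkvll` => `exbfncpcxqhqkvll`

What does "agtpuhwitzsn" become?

exagtpuhwitzsn

What's happening: prepend "ex".
Doing the same to "agtpuhwitzsn": "exagtpuhwitzsn".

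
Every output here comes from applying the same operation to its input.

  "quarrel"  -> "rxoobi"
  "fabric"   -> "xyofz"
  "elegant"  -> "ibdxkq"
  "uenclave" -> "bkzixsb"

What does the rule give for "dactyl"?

The transformation: shift every letter 3 places backward in the alphabet (wrapping around), then delete the first character.
Applying that to "dactyl" gives "xzqvi".

xzqvi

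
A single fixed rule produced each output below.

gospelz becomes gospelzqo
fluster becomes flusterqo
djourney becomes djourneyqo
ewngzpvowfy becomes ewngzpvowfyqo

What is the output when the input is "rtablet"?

What's happening: append "qo".
Applying that to "rtablet" gives "rtabletqo".

rtabletqo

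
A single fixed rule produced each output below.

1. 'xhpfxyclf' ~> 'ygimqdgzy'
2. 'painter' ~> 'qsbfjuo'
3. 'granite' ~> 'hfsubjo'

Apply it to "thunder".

Each output is the input with this applied: shift every letter 1 place forward in the alphabet (wrapping around), then take characters alternately from the front and the back (1st, last, 2nd, 2nd-last, ...).
Working it through for "thunder": intermediate "uivoefs", final "usifveo".

usifveo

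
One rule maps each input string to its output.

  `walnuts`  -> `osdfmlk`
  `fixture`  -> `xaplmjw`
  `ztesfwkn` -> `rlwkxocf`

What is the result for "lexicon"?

The pattern: shift every letter 8 places backward in the alphabet (wrapping around).
For "lexicon" the result is "dwpaugf".

dwpaugf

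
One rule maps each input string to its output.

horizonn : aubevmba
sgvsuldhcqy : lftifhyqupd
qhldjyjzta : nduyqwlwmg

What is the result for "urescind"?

qherfpva

The transformation: move the last character to the front, then shift every letter 13 places forward in the alphabet (wrapping around) — i.e. ROT13.
On "urescind" that produces "qherfpva".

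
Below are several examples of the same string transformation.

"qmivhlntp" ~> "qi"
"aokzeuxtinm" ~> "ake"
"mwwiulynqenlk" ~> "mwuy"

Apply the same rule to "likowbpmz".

lk

The pattern: keep every other character starting from the first (positions 1st, 3rd, 5th, ...), then delete the last 3 characters.
"likowbpmz" → "lkwpz" → "lk".
(Check on "qmivhlntp": → "qihnp" → "qi" ✓)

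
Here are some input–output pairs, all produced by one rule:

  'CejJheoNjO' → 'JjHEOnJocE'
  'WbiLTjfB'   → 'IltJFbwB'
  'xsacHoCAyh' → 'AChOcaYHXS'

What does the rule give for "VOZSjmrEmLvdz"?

zsJMReMlVDZvo

The pattern: flip the case of every letter, then move the first 2 characters to the end (rotate left by 2).
On "VOZSjmrEmLvdz": the first step gives "vozsJMReMlVDZ", and the second then gives "zsJMReMlVDZvo".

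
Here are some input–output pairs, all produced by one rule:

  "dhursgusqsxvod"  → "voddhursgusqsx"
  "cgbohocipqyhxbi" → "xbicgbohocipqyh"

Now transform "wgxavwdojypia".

Looking at the pairs, the operation is to move the last 3 characters to the front (rotate right by 3).
On "wgxavwdojypia" that produces "piawgxavwdojy".

piawgxavwdojy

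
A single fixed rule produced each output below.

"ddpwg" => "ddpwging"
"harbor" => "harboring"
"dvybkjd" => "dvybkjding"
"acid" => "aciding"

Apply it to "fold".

What's happening: append "ing".
So "fold" becomes "folding".

folding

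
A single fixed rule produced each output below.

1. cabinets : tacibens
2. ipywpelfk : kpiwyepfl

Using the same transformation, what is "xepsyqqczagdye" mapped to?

Each output is the input with this applied: swap each adjacent pair of characters (1↔2, 3↔4, ...), then move the last character to the front.
For "xepsyqqczagdye" the result is "yexspqycqazdge".
(Check on "ipywpelfk": → "piwyepflk" → "kpiwyepfl" ✓)

yexspqycqazdge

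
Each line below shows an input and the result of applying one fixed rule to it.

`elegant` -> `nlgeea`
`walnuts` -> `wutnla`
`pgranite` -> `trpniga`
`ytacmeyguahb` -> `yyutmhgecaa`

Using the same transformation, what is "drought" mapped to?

The transformation: delete the last character, then sort the characters into reverse alphabetical order.
Starting from "drought": after the first operation, "drough"; after the second, "urohgd".

urohgd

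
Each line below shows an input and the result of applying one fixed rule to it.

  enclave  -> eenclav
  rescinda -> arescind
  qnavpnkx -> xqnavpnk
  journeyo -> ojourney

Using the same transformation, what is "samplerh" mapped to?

hsampler

The pattern: move the last character to the front.
"samplerh" → "hsampler".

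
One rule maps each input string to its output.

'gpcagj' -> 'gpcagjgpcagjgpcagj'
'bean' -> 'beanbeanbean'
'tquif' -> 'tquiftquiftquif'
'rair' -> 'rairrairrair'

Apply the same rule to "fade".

Each output is the input with this applied: write the whole string 3 times in a row.
"fade" → "fadefadefade".

fadefadefade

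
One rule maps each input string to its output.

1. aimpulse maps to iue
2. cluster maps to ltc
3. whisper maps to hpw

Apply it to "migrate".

iam

Each output is the input with this applied: move the first character to the end, then keep one character in every 3, starting at position 1 (positions 1st, 4th, 7th, ...).
On "migrate": the first step gives "igratem", and the second then gives "iam".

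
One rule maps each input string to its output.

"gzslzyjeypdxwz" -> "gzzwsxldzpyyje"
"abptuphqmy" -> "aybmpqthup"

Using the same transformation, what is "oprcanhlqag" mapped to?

Each output is the input with this applied: take characters alternately from the front and the back (1st, last, 2nd, 2nd-last, ...).
"oprcanhlqag" → "ogparqclahn".

ogparqclahn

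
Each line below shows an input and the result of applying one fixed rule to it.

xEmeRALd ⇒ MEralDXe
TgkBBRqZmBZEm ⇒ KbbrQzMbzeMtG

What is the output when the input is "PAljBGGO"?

Rule — flip the case of every letter, then move the first 2 characters to the end (rotate left by 2).
Applying both steps to "PAljBGGO": "paLJbggo", then "LJbggopa".

LJbggopa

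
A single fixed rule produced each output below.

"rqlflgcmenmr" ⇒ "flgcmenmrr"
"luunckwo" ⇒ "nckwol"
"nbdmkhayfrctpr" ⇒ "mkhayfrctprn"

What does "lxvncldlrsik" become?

The pattern: move the first character to the end, then delete the first 2 characters.
"lxvncldlrsik" → "xvncldlrsikl" → "ncldlrsikl".

ncldlrsikl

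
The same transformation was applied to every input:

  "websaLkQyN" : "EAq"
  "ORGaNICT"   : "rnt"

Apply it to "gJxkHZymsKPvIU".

The rule is to flip the case of every letter, then keep one character in every 3, starting at position 2 (positions 2nd, 5th, 8th, ...).
"gJxkHZymsKPvIU" → "GjXKhzYMSkpViu" → "jhMpu".

jhMpu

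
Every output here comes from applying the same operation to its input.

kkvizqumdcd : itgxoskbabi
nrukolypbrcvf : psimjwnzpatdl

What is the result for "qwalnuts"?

uyjlsrqo

In each case the input is transformed by: move the first character to the end, then shift every letter 2 places backward in the alphabet (wrapping around).
Applying both steps to "qwalnuts": "walnutsq", then "uyjlsrqo".
(Check on "kkvizqumdcd": → "kvizqumdcdk" → "itgxoskbabi" ✓)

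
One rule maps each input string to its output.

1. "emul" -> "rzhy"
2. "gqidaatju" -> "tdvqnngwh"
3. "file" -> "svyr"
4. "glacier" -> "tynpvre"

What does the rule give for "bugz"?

ohtm

Each output is the input with this applied: shift every letter 13 places forward in the alphabet (wrapping around) — i.e. ROT13.
So "bugz" becomes "ohtm".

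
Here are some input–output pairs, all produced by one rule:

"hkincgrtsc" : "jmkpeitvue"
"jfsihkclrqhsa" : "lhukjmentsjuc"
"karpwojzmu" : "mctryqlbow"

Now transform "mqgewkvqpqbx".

What's happening: shift every letter 2 places forward in the alphabet (wrapping around).
For "mqgewkvqpqbx" the result is "osigymxsrsdz".

osigymxsrsdz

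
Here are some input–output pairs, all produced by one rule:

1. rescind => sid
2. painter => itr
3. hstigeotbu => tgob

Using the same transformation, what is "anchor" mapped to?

co

Each output is the input with this applied: keep every other character starting from the first (positions 1st, 3rd, 5th, ...), then delete the first character.
"anchor" → "aco" → "co".
(Check on "painter": → "pitr" → "itr" ✓)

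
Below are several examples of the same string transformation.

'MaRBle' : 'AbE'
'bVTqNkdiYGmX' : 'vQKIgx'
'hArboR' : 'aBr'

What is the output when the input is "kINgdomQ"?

iGOq

The transformation: keep every other character starting from the second (positions 2nd, 4th, 6th, ...), then flip the case of every letter.
On "kINgdomQ": the first step gives "IgoQ", and the second then gives "iGOq".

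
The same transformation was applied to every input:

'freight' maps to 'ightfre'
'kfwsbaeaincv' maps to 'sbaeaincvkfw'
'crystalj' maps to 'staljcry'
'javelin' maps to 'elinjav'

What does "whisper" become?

Looking at the pairs, the operation is to move the first 3 characters to the end (rotate left by 3).
Applying that to "whisper" gives "sperwhi".

sperwhi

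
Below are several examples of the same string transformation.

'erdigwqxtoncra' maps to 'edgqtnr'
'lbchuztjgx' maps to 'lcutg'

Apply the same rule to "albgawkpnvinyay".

abakniyy

Looking at the pairs, the operation is to keep every other character starting from the first (positions 1st, 3rd, 5th, ...).
Doing the same to "albgawkpnvinyay": "abakniyy".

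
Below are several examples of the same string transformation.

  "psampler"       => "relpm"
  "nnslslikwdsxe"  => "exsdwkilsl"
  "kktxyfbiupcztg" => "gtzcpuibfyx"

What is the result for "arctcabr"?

In each case the input is transformed by: delete the first 3 characters, then reverse the string.
Starting from "arctcabr": after the first operation, "tcabr"; after the second, "rbact".
(Check on "psampler": → "mpler" → "relpm" ✓)

rbact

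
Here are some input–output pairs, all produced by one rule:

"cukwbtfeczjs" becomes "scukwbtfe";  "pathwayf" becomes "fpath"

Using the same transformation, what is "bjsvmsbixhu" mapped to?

Rule — move the last character to the front, then delete the last 3 characters.
Starting from "bjsvmsbixhu": after the first operation, "ubjsvmsbixh"; after the second, "ubjsvmsb".

ubjsvmsb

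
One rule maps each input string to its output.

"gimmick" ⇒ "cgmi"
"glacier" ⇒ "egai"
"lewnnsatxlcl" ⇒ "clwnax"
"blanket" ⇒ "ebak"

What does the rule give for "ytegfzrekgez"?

eyefrk

Rule — move the last 2 characters to the front (rotate right by 2), then keep every other character starting from the first (positions 1st, 3rd, 5th, ...).
Applying that to "ytegfzrekgez" gives "eyefrk".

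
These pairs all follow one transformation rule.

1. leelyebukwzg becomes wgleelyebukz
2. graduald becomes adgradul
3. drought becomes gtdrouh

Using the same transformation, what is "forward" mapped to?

The transformation: move the last 2 characters to the front (rotate right by 2), then swap the first and last characters.
Working it through for "forward": intermediate "rdforwa", final "adforwr".

adforwr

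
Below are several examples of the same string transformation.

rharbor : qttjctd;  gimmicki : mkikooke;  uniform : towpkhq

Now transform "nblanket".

gvpdncpm

In each case the input is transformed by: shift every letter 2 places forward in the alphabet (wrapping around), then move the last 2 characters to the front (rotate right by 2).
On "nblanket": the first step gives "pdncpmgv", and the second then gives "gvpdncpm".
(Check on "uniform": → "wpkhqto" → "towpkhq" ✓)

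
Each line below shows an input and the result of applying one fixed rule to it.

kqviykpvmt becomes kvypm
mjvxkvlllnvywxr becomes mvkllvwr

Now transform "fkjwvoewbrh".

fjvebh

Looking at the pairs, the operation is to keep every other character starting from the first (positions 1st, 3rd, 5th, ...).
"fkjwvoewbrh" → "fjvebh".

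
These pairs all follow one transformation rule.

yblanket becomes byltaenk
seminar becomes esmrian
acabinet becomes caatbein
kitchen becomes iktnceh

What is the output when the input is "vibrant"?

In each case the input is transformed by: move the first character to the end, then take characters alternately from the front and the back (1st, last, 2nd, 2nd-last, ...).
Applying both steps to "vibrant": "ibrantv", then "ivbtrna".

ivbtrna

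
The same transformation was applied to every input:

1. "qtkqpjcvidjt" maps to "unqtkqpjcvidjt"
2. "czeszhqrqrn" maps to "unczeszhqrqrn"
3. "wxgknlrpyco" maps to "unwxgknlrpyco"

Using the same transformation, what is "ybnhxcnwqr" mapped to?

unybnhxcnwqr

Each output is the input with this applied: prepend "un".
"ybnhxcnwqr" → "unybnhxcnwqr".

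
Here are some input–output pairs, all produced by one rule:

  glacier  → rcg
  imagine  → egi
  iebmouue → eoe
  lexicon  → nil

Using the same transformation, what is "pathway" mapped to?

yhp

The transformation: reverse the string, then keep one character in every 3, starting at position 1 (positions 1st, 4th, 7th, ...).
For "pathway", step one produces "yawhtap"; step two turns that into "yhp".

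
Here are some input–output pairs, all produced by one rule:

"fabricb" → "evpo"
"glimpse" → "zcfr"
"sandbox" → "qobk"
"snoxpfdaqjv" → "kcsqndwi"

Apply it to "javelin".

Rule — shift every letter 13 places forward in the alphabet (wrapping around) — i.e. ROT13, then delete the first 3 characters.
"javelin" → "wniryva" → "ryva".

ryva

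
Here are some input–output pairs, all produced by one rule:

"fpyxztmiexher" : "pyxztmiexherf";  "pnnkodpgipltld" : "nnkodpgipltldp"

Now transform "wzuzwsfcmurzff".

zuzwsfcmurzffw

The pattern: move the first character to the end.
On "wzuzwsfcmurzff" that produces "zuzwsfcmurzffw".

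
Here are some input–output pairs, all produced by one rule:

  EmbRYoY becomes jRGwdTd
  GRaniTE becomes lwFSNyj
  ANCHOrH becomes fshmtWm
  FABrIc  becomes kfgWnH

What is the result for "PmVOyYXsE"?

uRatDdcXj

Looking at the pairs, the operation is to shift every letter 5 places forward in the alphabet (wrapping around), then flip the case of every letter.
On "PmVOyYXsE": the first step gives "UrATdDCxJ", and the second then gives "uRatDdcXj".
(Check on "FABrIc": → "KFGwNh" → "kfgWnH" ✓)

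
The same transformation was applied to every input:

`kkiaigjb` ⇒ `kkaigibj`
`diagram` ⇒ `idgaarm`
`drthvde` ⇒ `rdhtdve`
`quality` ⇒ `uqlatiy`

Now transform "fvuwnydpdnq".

Looking at the pairs, the operation is to swap each adjacent pair of characters (1↔2, 3↔4, ...).
Applying that to "fvuwnydpdnq" gives "vfwuynpdndq".

vfwuynpdndq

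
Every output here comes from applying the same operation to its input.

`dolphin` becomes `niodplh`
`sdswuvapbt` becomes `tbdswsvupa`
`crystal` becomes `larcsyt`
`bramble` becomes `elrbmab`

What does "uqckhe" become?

ehqukc

What's happening: move the last 2 characters to the front (rotate right by 2), then swap each adjacent pair of characters (1↔2, 3↔4, ...).
"uqckhe" → "heuqck" → "ehqukc".
(Check on "dolphin": → "indolph" → "niodplh" ✓)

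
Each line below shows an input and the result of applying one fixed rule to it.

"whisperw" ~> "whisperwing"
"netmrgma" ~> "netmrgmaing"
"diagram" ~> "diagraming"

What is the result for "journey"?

What's happening: append "ing".
On "journey" that produces "journeying".

journeying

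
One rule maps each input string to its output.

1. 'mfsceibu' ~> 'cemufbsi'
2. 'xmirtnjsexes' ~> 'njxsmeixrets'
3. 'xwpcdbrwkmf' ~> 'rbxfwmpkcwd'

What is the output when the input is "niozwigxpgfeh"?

xgnhieofzgwpi

Looking at the pairs, the operation is to take characters alternately from the front and the back (1st, last, 2nd, 2nd-last, ...), then move the last 2 characters to the front (rotate right by 2).
On "niozwigxpgfeh": the first step gives "nhieofzgwpixg", and the second then gives "xgnhieofzgwpi".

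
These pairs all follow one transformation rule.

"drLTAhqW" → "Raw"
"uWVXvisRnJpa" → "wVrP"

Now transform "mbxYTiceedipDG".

The rule is to keep one character in every 3, starting at position 2 (positions 2nd, 5th, 8th, ...), then flip the case of every letter.
On "mbxYTiceedipDG": the first step gives "bTeiG", and the second then gives "BtEIg".

BtEIg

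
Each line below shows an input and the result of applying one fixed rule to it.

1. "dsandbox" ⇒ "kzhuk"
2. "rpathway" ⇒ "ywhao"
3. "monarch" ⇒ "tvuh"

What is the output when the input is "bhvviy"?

ioc

The transformation: delete the last 3 characters, then shift every letter 7 places forward in the alphabet (wrapping around).
For "bhvviy", step one produces "bhv"; step two turns that into "ioc".
(Check on "monarch": → "mona" → "tvuh" ✓)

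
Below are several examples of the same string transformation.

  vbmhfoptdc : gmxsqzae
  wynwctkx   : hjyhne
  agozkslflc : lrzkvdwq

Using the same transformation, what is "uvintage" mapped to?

fgtyel

What's happening: delete the last 2 characters, then shift every letter 11 places forward in the alphabet (wrapping around).
So "uvintage" becomes "fgtyel".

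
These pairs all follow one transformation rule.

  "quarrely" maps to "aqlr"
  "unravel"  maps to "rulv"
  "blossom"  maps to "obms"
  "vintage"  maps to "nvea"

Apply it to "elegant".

eeta

The transformation: keep every other character starting from the first (positions 1st, 3rd, 5th, ...), then swap each adjacent pair of characters (1↔2, 3↔4, ...).
Applying both steps to "elegant": "eeat", then "eeta".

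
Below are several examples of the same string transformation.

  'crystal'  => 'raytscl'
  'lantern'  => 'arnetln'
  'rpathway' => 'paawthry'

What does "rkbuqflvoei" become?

kebouvqlfri

The transformation: take characters alternately from the front and the back (1st, last, 2nd, 2nd-last, ...), then move the first 2 characters to the end (rotate left by 2).
On "rkbuqflvoei": the first step gives "rikebouvqlf", and the second then gives "kebouvqlfri".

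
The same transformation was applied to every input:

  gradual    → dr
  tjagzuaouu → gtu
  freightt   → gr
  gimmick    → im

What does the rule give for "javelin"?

in

In each case the input is transformed by: sort the characters into alphabetical order, then keep one character in every 3, starting at position 3 (positions 3rd, 6th, 9th, ...).
On "javelin": the first step gives "aeijlnv", and the second then gives "in".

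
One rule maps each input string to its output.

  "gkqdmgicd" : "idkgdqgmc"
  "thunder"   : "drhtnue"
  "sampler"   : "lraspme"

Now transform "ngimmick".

kcgnmiim

The rule is to swap each adjacent pair of characters (1↔2, 3↔4, ...), then move the last 2 characters to the front (rotate right by 2).
Applying both steps to "ngimmick": "gnmiimkc", then "kcgnmiim".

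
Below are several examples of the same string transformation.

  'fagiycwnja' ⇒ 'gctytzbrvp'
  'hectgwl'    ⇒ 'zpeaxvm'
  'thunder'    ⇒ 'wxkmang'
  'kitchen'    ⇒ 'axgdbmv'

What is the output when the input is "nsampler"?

The rule is to shift every letter 7 places backward in the alphabet (wrapping around), then move the last 3 characters to the front (rotate right by 3).
Starting from "nsampler": after the first operation, "gltfiexk"; after the second, "exkgltfi".

exkgltfi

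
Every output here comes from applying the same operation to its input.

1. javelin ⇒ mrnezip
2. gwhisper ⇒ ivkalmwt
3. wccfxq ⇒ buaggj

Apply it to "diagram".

eqhmekv

The transformation: shift every letter 4 places forward in the alphabet (wrapping around), then move the last 2 characters to the front (rotate right by 2).
So "diagram" becomes "eqhmekv".
(Check on "gwhisper": → "kalmwtiv" → "ivkalmwt" ✓)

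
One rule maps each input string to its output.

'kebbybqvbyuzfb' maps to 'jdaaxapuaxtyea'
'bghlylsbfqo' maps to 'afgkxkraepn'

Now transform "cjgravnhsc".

bifqzumgrb

Rule — shift every letter 1 place backward in the alphabet (wrapping around).
For "cjgravnhsc" the result is "bifqzumgrb".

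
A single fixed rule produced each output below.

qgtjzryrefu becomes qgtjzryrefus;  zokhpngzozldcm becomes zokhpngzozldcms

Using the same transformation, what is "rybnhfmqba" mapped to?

rybnhfmqbas

The transformation: append "s".
So "rybnhfmqba" becomes "rybnhfmqbas".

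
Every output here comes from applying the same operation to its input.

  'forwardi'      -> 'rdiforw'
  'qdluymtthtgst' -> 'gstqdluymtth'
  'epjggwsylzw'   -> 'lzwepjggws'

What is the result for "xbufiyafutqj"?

In each case the input is transformed by: move the last 3 characters to the front (rotate right by 3), then delete the last character.
Starting from "xbufiyafutqj": after the first operation, "tqjxbufiyafu"; after the second, "tqjxbufiyaf".

tqjxbufiyaf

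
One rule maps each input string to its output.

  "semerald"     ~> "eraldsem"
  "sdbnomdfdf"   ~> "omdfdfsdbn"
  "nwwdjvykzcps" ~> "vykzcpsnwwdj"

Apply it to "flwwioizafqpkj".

Each output is the input with this applied: swap the front and back halves of the string, then move the last character to the front.
On "flwwioizafqpkj": the first step gives "zafqpkjflwwioi", and the second then gives "izafqpkjflwwio".
(Check on "nwwdjvykzcps": → "ykzcpsnwwdjv" → "vykzcpsnwwdj" ✓)

izafqpkjflwwio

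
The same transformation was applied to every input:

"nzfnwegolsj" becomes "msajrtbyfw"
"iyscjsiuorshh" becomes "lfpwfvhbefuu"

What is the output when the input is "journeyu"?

Rule — delete the first character, then shift every letter 13 places forward in the alphabet (wrapping around) — i.e. ROT13.
On "journeyu": the first step gives "ourneyu", and the second then gives "bhearlh".

bhearlh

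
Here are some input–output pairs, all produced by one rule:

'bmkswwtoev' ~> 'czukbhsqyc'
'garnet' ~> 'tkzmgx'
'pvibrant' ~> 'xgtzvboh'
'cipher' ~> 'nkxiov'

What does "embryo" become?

xeuksh

Each output is the input with this applied: swap the front and back halves of the string, then shift every letter 6 places forward in the alphabet (wrapping around).
On "embryo": the first step gives "ryoemb", and the second then gives "xeuksh".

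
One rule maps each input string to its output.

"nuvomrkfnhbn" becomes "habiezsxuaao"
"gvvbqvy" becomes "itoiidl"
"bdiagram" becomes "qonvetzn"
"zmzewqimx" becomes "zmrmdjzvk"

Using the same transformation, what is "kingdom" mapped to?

vxtabqz

Rule — shift every letter 13 places forward in the alphabet (wrapping around) — i.e. ROT13, then swap each adjacent pair of characters (1↔2, 3↔4, ...).
Starting from "kingdom": after the first operation, "xvatqbz"; after the second, "vxtabqz".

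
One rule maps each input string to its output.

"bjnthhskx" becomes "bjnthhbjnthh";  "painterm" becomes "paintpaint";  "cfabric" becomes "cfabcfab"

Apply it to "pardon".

parpar

In each case the input is transformed by: delete the last 3 characters, then write the whole string twice.
On "pardon": the first step gives "par", and the second then gives "parpar".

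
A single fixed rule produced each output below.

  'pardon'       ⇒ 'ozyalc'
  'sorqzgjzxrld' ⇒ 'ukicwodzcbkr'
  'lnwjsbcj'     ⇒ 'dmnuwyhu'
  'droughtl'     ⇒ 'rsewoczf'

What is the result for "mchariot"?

Looking at the pairs, the operation is to swap the front and back halves of the string, then shift every letter 11 places forward in the alphabet (wrapping around).
For "mchariot", step one produces "riotmcha"; step two turns that into "ctzexnsl".

ctzexnsl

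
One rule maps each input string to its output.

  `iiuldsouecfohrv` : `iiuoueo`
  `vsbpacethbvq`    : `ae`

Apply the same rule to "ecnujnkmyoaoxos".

Rule — keep only the vowels.
Applying that to "ecnujnkmyoaoxos" gives "euoaoo".

euoaoo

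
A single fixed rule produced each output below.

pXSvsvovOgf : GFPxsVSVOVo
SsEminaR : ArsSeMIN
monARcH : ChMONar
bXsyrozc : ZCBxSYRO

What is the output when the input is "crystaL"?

AlCRYST

The rule is to move the last 2 characters to the front (rotate right by 2), then flip the case of every letter.
Applying that to "crystaL" gives "AlCRYST".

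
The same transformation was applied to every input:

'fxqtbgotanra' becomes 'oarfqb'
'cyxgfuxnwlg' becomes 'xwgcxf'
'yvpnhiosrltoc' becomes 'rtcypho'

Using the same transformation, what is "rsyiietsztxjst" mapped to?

zxsryit

What's happening: keep every other character starting from the first (positions 1st, 3rd, 5th, ...), then move the last 3 characters to the front (rotate right by 3).
"rsyiietsztxjst" → "ryitzxs" → "zxsryit".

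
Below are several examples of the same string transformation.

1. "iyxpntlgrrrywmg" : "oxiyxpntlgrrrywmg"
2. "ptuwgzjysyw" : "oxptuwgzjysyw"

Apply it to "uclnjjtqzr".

Looking at the pairs, the operation is to prepend "ox".
For "uclnjjtqzr" the result is "oxuclnjjtqzr".

oxuclnjjtqzr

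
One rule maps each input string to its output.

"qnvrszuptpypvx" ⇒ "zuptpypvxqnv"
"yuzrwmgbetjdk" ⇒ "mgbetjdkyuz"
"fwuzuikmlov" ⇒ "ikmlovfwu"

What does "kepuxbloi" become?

The pattern: move the first 3 characters to the end (rotate left by 3), then delete the first 2 characters.
Working it through for "kepuxbloi": intermediate "uxbloikep", final "bloikep".

bloikep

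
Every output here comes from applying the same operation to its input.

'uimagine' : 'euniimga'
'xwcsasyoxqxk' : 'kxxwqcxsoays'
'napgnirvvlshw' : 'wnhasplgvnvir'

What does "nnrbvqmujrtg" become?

gntnrrjbuvmq

Each output is the input with this applied: reverse the string, then take characters alternately from the front and the back (1st, last, 2nd, 2nd-last, ...).
For "nnrbvqmujrtg", step one produces "gtrjumqvbrnn"; step two turns that into "gntnrrjbuvmq".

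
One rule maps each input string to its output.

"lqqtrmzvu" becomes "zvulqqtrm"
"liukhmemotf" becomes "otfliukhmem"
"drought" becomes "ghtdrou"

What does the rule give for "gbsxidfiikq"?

The transformation: move the last 3 characters to the front (rotate right by 3).
On "gbsxidfiikq" that produces "ikqgbsxidfi".

ikqgbsxidfi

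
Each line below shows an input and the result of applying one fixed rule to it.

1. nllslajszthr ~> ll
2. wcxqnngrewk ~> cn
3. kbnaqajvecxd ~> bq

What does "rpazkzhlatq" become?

The rule is to keep one character in every 3, starting at position 2 (positions 2nd, 5th, 8th, ...), then keep only the first 2 characters.
On "rpazkzhlatq": the first step gives "pklq", and the second then gives "pk".

pk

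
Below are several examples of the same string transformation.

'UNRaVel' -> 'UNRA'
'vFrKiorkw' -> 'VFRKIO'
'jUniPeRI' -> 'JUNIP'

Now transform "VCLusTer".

Rule — delete the last 3 characters, then convert every letter to uppercase.
On "VCLusTer": the first step gives "VCLus", and the second then gives "VCLUS".

VCLUS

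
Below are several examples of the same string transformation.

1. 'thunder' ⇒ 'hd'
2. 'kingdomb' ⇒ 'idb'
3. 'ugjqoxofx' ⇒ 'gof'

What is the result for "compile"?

oi

The pattern: keep one character in every 3, starting at position 2 (positions 2nd, 5th, 8th, ...).
Doing the same to "compile": "oi".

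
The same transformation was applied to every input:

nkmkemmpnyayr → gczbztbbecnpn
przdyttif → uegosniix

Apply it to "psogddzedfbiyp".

eehdvssotsuqxn

The rule is to shift every letter 11 places backward in the alphabet (wrapping around), then move the last character to the front.
"psogddzedfbiyp" → "ehdvssotsuqxne" → "eehdvssotsuqxn".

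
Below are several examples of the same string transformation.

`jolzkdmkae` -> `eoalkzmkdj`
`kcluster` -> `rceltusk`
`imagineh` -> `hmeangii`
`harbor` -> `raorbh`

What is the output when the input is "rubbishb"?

Each output is the input with this applied: take characters alternately from the front and the back (1st, last, 2nd, 2nd-last, ...), then move the first character to the end.
"rubbishb" → "rbuhbsbi" → "buhbsbir".

buhbsbir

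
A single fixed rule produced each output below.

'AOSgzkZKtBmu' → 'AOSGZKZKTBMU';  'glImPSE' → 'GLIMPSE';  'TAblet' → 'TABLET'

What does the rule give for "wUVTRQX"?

WUVTRQX

The pattern: convert every letter to uppercase.
Applying that to "wUVTRQX" gives "WUVTRQX".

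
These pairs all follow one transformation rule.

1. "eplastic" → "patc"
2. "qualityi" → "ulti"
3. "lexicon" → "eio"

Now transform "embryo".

Looking at the pairs, the operation is to keep every other character starting from the second (positions 2nd, 4th, 6th, ...).
For "embryo" the result is "mro".

mro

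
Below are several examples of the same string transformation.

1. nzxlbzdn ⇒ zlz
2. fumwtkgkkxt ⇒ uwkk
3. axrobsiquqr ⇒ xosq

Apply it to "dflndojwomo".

In each case the input is transformed by: delete the last 2 characters, then keep every other character starting from the second (positions 2nd, 4th, 6th, ...).
Starting from "dflndojwomo": after the first operation, "dflndojwo"; after the second, "fnow".

fnow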